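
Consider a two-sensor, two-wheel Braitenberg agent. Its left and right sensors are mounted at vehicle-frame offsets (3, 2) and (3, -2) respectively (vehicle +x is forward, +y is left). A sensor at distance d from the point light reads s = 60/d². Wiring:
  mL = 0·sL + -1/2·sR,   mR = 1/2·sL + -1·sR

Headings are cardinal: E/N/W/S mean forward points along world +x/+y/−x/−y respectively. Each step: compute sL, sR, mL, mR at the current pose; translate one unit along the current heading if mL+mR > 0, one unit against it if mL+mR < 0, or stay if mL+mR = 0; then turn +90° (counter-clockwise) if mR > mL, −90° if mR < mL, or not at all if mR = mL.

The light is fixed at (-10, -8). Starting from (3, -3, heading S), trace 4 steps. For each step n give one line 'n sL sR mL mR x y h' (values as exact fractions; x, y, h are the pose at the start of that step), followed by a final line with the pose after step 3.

n=0: pose=(3,-3,S); sL=60/229, sR=12/25; mL=-6/25, mR=-1998/5725; mL+mR=-3372/5725 → advance -1; mR−mL=-624/5725 → turn -1·90°
n=1: pose=(3,-2,W); sL=15/29, sR=15/41; mL=-15/82, mR=-255/2378; mL+mR=-345/1189 → advance -1; mR−mL=90/1189 → turn +1·90°
n=2: pose=(4,-2,S); sL=12/53, sR=20/51; mL=-10/51, mR=-754/2703; mL+mR=-428/901 → advance -1; mR−mL=-224/2703 → turn -1·90°
n=3: pose=(4,-1,W); sL=30/73, sR=30/101; mL=-15/101, mR=-675/7373; mL+mR=-1770/7373 → advance -1; mR−mL=420/7373 → turn +1·90°

0 60/229 12/25 -6/25 -1998/5725 3 -3 S
1 15/29 15/41 -15/82 -255/2378 3 -2 W
2 12/53 20/51 -10/51 -754/2703 4 -2 S
3 30/73 30/101 -15/101 -675/7373 4 -1 W
final 5 -1 S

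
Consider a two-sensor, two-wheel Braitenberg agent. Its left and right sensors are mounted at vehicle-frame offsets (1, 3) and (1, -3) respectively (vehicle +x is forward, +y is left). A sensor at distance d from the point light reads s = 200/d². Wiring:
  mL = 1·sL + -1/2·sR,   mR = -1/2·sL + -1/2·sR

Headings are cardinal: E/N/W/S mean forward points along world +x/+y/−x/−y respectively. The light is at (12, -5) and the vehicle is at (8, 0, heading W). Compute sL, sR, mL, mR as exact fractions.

200/29 200/89 14900/2581 -11800/2581

left sensor world pos  = (7, -3); dL² = 29
right sensor world pos = (7, 3); dR² = 89
sL = 200/29 = 200/29
sR = 200/89 = 200/89
mL = 1·sL + -1/2·sR = 14900/2581
mR = -1/2·sL + -1/2·sR = -11800/2581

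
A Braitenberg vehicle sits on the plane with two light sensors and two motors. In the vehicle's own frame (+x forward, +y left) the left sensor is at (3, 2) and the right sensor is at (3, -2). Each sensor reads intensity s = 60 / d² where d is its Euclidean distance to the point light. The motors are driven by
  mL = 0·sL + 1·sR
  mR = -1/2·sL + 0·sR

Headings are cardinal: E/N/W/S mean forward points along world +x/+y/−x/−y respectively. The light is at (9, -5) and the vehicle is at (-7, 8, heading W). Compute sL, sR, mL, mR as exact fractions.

left sensor world pos  = (-10, 6); dL² = 482
right sensor world pos = (-10, 10); dR² = 586
sL = 60/482 = 30/241
sR = 60/586 = 30/293
mL = 0·sL + 1·sR = 30/293
mR = -1/2·sL + 0·sR = -15/241

30/241 30/293 30/293 -15/241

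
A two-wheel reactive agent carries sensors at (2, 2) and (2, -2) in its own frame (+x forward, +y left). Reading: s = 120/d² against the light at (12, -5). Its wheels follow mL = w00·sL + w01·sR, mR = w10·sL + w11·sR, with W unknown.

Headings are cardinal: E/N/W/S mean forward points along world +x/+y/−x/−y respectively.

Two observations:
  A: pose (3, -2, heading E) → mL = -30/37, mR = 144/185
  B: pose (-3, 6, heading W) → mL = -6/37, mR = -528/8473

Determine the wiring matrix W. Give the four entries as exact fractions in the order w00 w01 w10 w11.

-1/2 0 -1 1

obs A: pose=(3,-2,E) → sL=60/37, sR=12/5, mL=-30/37, mR=144/185
obs B: pose=(-3,6,W) → sL=12/37, sR=60/229, mL=-6/37, mR=-528/8473
sensor matrix S = [[60/37, 12/5], [12/37, 60/229]]; det S = -14976/42365
solve [mL_A; mL_B] = S·[w00; w01] and [mR_A; mR_B] = S·[w10; w11]:
  w00 = -1/2, w01 = 0, w10 = -1, w11 = 1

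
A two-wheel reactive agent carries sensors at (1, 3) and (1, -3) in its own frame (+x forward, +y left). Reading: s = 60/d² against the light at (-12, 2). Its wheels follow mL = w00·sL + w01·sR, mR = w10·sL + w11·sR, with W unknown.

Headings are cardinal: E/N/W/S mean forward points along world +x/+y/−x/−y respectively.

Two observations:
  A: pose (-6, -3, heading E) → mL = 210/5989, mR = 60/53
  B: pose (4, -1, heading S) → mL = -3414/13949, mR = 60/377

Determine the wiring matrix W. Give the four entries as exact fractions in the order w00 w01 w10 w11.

1/2 -1 1 0

obs A: pose=(-6,-3,E) → sL=60/53, sR=60/113, mL=210/5989, mR=60/53
obs B: pose=(4,-1,S) → sL=60/377, sR=12/37, mL=-3414/13949, mR=60/377
sensor matrix S = [[60/53, 60/113], [60/377, 12/37]]; det S = 23613120/83540561
solve [mL_A; mL_B] = S·[w00; w01] and [mR_A; mR_B] = S·[w10; w11]:
  w00 = 1/2, w01 = -1, w10 = 1, w11 = 0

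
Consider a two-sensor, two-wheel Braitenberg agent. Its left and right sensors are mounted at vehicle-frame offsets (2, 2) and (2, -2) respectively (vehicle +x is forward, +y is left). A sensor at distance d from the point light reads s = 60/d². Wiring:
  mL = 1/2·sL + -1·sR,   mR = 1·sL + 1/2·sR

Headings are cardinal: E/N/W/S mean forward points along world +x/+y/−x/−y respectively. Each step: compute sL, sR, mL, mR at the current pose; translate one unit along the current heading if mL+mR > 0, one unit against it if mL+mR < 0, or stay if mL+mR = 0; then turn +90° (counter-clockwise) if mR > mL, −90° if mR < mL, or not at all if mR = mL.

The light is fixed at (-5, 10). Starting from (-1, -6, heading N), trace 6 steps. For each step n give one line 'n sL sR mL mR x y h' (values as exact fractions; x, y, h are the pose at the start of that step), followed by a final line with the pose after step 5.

n=0: pose=(-1,-6,N); sL=3/10, sR=15/58; mL=-63/580, mR=249/580; mL+mR=93/290 → advance +1; mR−mL=78/145 → turn +1·90°
n=1: pose=(-1,-5,W); sL=60/293, sR=60/173; mL=-12390/50689, mR=19170/50689; mL+mR=6780/50689 → advance +1; mR−mL=31560/50689 → turn +1·90°
n=2: pose=(-2,-5,S); sL=30/157, sR=6/29; mL=-507/4553, mR=1341/4553; mL+mR=834/4553 → advance +1; mR−mL=1848/4553 → turn +1·90°
n=3: pose=(-2,-6,E); sL=60/221, sR=60/349; mL=-2790/77129, mR=27570/77129; mL+mR=24780/77129 → advance +1; mR−mL=30360/77129 → turn +1·90°
n=4: pose=(-1,-6,N); sL=3/10, sR=15/58; mL=-63/580, mR=249/580; mL+mR=93/290 → advance +1; mR−mL=78/145 → turn +1·90°
n=5: pose=(-1,-5,W); sL=60/293, sR=60/173; mL=-12390/50689, mR=19170/50689; mL+mR=6780/50689 → advance +1; mR−mL=31560/50689 → turn +1·90°

0 3/10 15/58 -63/580 249/580 -1 -6 N
1 60/293 60/173 -12390/50689 19170/50689 -1 -5 W
2 30/157 6/29 -507/4553 1341/4553 -2 -5 S
3 60/221 60/349 -2790/77129 27570/77129 -2 -6 E
4 3/10 15/58 -63/580 249/580 -1 -6 N
5 60/293 60/173 -12390/50689 19170/50689 -1 -5 W
final -2 -5 S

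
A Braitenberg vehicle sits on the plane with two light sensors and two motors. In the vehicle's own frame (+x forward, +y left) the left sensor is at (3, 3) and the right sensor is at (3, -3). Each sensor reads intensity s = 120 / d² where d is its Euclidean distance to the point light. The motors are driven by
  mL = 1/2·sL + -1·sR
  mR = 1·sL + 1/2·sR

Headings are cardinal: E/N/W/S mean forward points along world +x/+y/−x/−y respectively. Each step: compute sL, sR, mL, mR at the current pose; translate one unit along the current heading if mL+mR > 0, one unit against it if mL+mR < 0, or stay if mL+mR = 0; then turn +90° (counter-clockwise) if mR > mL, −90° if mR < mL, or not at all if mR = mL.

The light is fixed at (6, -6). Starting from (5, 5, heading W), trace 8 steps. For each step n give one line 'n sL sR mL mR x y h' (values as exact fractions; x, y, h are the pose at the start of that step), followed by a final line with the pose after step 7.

0 3/2 30/53 39/212 189/106 5 5 W
1 24/13 120/89 -492/1157 2916/1157 4 5 S
2 12/17 12/5 -174/85 162/85 4 4 E
3 24/41 120/169 -2892/6929 6516/6929 3 4 N
4 6/5 15/29 12/145 423/290 3 5 W
5 24/13 120/113 -204/1469 3492/1469 2 5 S
6 12/17 12/5 -174/85 162/85 2 4 E
7 120/233 120/173 -17580/40309 34740/40309 1 4 N
final 1 5 W

n=0: pose=(5,5,W); sL=3/2, sR=30/53; mL=39/212, mR=189/106; mL+mR=417/212 → advance +1; mR−mL=339/212 → turn +1·90°
n=1: pose=(4,5,S); sL=24/13, sR=120/89; mL=-492/1157, mR=2916/1157; mL+mR=2424/1157 → advance +1; mR−mL=3408/1157 → turn +1·90°
n=2: pose=(4,4,E); sL=12/17, sR=12/5; mL=-174/85, mR=162/85; mL+mR=-12/85 → advance -1; mR−mL=336/85 → turn +1·90°
n=3: pose=(3,4,N); sL=24/41, sR=120/169; mL=-2892/6929, mR=6516/6929; mL+mR=3624/6929 → advance +1; mR−mL=9408/6929 → turn +1·90°
n=4: pose=(3,5,W); sL=6/5, sR=15/29; mL=12/145, mR=423/290; mL+mR=447/290 → advance +1; mR−mL=399/290 → turn +1·90°
n=5: pose=(2,5,S); sL=24/13, sR=120/113; mL=-204/1469, mR=3492/1469; mL+mR=3288/1469 → advance +1; mR−mL=3696/1469 → turn +1·90°
n=6: pose=(2,4,E); sL=12/17, sR=12/5; mL=-174/85, mR=162/85; mL+mR=-12/85 → advance -1; mR−mL=336/85 → turn +1·90°
n=7: pose=(1,4,N); sL=120/233, sR=120/173; mL=-17580/40309, mR=34740/40309; mL+mR=17160/40309 → advance +1; mR−mL=52320/40309 → turn +1·90°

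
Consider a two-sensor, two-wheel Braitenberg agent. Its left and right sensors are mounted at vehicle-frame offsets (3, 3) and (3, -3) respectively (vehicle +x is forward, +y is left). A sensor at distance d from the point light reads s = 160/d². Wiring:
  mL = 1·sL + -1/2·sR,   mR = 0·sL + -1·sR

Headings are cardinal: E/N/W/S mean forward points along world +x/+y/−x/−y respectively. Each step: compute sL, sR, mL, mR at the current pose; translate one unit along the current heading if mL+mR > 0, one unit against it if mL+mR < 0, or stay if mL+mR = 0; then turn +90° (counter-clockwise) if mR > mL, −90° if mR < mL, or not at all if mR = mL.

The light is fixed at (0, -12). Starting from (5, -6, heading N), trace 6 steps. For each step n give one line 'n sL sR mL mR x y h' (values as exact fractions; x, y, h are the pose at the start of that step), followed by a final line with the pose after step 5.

n=0: pose=(5,-6,N); sL=32/17, sR=32/29; mL=656/493, mR=-32/29; mL+mR=112/493 → advance +1; mR−mL=-1200/493 → turn -1·90°
n=1: pose=(5,-5,E); sL=40/41, sR=2; mL=-1/41, mR=-2; mL+mR=-83/41 → advance -1; mR−mL=-81/41 → turn -1·90°
n=2: pose=(4,-5,S); sL=32/13, sR=160/17; mL=-496/221, mR=-160/17; mL+mR=-2576/221 → advance -1; mR−mL=-1584/221 → turn -1·90°
n=3: pose=(4,-4,W); sL=80/13, sR=80/61; mL=4360/793, mR=-80/61; mL+mR=3320/793 → advance +1; mR−mL=-5400/793 → turn -1·90°
n=4: pose=(3,-4,N); sL=160/121, sR=160/157; mL=15440/18997, mR=-160/157; mL+mR=-3920/18997 → advance -1; mR−mL=-34800/18997 → turn -1·90°
n=5: pose=(3,-5,E); sL=20/17, sR=40/13; mL=-80/221, mR=-40/13; mL+mR=-760/221 → advance -1; mR−mL=-600/221 → turn -1·90°

0 32/17 32/29 656/493 -32/29 5 -6 N
1 40/41 2 -1/41 -2 5 -5 E
2 32/13 160/17 -496/221 -160/17 4 -5 S
3 80/13 80/61 4360/793 -80/61 4 -4 W
4 160/121 160/157 15440/18997 -160/157 3 -4 N
5 20/17 40/13 -80/221 -40/13 3 -5 E
final 2 -5 S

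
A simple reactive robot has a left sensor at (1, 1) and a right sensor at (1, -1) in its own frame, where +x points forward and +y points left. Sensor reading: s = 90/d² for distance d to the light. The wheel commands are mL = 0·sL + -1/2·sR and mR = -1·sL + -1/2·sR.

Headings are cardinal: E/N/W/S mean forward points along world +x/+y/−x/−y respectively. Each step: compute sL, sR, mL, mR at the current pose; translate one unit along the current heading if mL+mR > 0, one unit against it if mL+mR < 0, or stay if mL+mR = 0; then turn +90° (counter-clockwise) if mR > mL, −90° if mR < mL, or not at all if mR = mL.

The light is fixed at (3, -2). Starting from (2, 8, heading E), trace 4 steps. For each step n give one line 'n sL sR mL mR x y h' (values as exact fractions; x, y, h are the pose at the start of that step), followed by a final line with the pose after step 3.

0 90/121 10/9 -5/9 -1415/1089 2 8 E
1 45/41 1 -1/2 -131/82 1 8 S
2 90/109 10/17 -5/17 -2075/1853 1 9 W
3 45/74 5/8 -5/16 -545/592 2 9 N
final 2 8 E

n=0: pose=(2,8,E); sL=90/121, sR=10/9; mL=-5/9, mR=-1415/1089; mL+mR=-2020/1089 → advance -1; mR−mL=-90/121 → turn -1·90°
n=1: pose=(1,8,S); sL=45/41, sR=1; mL=-1/2, mR=-131/82; mL+mR=-86/41 → advance -1; mR−mL=-45/41 → turn -1·90°
n=2: pose=(1,9,W); sL=90/109, sR=10/17; mL=-5/17, mR=-2075/1853; mL+mR=-2620/1853 → advance -1; mR−mL=-90/109 → turn -1·90°
n=3: pose=(2,9,N); sL=45/74, sR=5/8; mL=-5/16, mR=-545/592; mL+mR=-365/296 → advance -1; mR−mL=-45/74 → turn -1·90°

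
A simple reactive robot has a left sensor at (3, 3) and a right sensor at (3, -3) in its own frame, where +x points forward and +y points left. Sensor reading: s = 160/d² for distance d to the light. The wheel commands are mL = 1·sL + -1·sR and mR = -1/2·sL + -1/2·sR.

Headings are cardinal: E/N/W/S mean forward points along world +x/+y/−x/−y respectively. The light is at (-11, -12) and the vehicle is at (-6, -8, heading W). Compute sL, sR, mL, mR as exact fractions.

32 160/53 1536/53 -928/53

left sensor world pos  = (-9, -11); dL² = 5
right sensor world pos = (-9, -5); dR² = 53
sL = 160/5 = 32
sR = 160/53 = 160/53
mL = 1·sL + -1·sR = 1536/53
mR = -1/2·sL + -1/2·sR = -928/53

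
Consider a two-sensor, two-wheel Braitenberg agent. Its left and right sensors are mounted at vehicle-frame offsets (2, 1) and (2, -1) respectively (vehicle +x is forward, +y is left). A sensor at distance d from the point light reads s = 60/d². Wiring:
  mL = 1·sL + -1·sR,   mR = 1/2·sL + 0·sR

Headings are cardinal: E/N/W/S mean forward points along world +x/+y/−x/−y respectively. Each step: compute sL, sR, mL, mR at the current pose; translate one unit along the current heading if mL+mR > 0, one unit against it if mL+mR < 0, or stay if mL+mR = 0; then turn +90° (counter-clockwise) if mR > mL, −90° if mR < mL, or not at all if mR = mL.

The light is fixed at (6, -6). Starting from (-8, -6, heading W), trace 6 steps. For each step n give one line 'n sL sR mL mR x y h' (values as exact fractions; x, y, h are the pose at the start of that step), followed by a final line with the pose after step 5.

n=0: pose=(-8,-6,W); sL=60/257, sR=60/257; mL=0, mR=30/257; mL+mR=30/257 → advance +1; mR−mL=30/257 → turn +1·90°
n=1: pose=(-9,-6,S); sL=3/10, sR=3/13; mL=9/130, mR=3/20; mL+mR=57/260 → advance +1; mR−mL=21/260 → turn +1·90°
n=2: pose=(-9,-7,E); sL=60/169, sR=60/173; mL=240/29237, mR=30/169; mL+mR=5430/29237 → advance +1; mR−mL=4950/29237 → turn +1·90°
n=3: pose=(-8,-7,N); sL=30/113, sR=6/17; mL=-168/1921, mR=15/113; mL+mR=87/1921 → advance +1; mR−mL=423/1921 → turn +1·90°
n=4: pose=(-8,-6,W); sL=60/257, sR=60/257; mL=0, mR=30/257; mL+mR=30/257 → advance +1; mR−mL=30/257 → turn +1·90°
n=5: pose=(-9,-6,S); sL=3/10, sR=3/13; mL=9/130, mR=3/20; mL+mR=57/260 → advance +1; mR−mL=21/260 → turn +1·90°

0 60/257 60/257 0 30/257 -8 -6 W
1 3/10 3/13 9/130 3/20 -9 -6 S
2 60/169 60/173 240/29237 30/169 -9 -7 E
3 30/113 6/17 -168/1921 15/113 -8 -7 N
4 60/257 60/257 0 30/257 -8 -6 W
5 3/10 3/13 9/130 3/20 -9 -6 S
final -9 -7 E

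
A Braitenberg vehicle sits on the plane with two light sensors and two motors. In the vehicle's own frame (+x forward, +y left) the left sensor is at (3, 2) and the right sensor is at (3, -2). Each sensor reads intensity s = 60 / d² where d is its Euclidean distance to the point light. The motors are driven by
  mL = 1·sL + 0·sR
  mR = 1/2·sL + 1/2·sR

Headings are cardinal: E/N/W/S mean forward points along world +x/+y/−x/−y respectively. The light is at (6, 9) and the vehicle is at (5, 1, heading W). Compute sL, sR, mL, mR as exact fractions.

15/29 15/13 15/29 315/377

left sensor world pos  = (2, -1); dL² = 116
right sensor world pos = (2, 3); dR² = 52
sL = 60/116 = 15/29
sR = 60/52 = 15/13
mL = 1·sL + 0·sR = 15/29
mR = 1/2·sL + 1/2·sR = 315/377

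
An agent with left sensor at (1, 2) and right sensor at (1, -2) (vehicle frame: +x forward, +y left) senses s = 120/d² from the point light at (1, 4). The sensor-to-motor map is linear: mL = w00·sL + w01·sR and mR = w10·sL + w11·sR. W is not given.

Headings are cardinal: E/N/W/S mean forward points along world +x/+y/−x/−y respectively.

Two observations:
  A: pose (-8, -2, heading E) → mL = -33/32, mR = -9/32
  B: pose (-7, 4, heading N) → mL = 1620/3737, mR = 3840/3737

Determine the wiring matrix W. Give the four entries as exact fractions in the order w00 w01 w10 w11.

-1 1/2 -1/2 1/2

obs A: pose=(-8,-2,E) → sL=3/2, sR=15/16, mL=-33/32, mR=-9/32
obs B: pose=(-7,4,N) → sL=120/101, sR=120/37, mL=1620/3737, mR=3840/3737
sensor matrix S = [[3/2, 15/16], [120/101, 120/37]]; det S = 28035/7474
solve [mL_A; mL_B] = S·[w00; w01] and [mR_A; mR_B] = S·[w10; w11]:
  w00 = -1, w01 = 1/2, w10 = -1/2, w11 = 1/2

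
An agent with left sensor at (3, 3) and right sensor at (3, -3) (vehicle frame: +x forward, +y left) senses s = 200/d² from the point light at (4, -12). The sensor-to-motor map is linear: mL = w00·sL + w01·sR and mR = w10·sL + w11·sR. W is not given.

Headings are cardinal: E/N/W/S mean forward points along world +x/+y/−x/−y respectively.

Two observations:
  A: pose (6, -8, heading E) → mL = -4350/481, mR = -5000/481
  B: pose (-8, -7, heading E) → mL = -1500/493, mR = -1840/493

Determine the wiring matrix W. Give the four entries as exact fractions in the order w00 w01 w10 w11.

-1/2 -1 -1 -1

obs A: pose=(6,-8,E) → sL=100/37, sR=100/13, mL=-4350/481, mR=-5000/481
obs B: pose=(-8,-7,E) → sL=40/29, sR=40/17, mL=-1500/493, mR=-1840/493
sensor matrix S = [[100/37, 100/13], [40/29, 40/17]]; det S = -1008000/237133
solve [mL_A; mL_B] = S·[w00; w01] and [mR_A; mR_B] = S·[w10; w11]:
  w00 = -1/2, w01 = -1, w10 = -1, w11 = -1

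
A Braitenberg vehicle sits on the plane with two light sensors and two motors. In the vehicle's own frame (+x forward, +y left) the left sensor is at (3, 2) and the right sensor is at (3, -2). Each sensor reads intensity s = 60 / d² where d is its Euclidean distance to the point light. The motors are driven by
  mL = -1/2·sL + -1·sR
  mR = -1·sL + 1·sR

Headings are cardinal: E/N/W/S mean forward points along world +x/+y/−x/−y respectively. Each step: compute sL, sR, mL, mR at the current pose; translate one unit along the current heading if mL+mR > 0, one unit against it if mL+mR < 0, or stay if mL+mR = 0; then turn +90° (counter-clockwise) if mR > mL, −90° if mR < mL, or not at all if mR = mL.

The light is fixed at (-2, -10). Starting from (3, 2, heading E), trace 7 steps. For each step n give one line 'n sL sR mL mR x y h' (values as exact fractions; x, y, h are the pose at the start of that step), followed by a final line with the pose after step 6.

0 3/13 15/41 -513/1066 72/533 3 2 E
1 60/229 20/87 -7190/19923 -640/19923 2 2 N
2 30/41 6/17 -501/697 -264/697 2 1 W
3 60/113 60/73 -8970/8249 2400/8249 3 1 S
4 3/13 15/41 -513/1066 72/533 3 2 E
5 60/229 20/87 -7190/19923 -640/19923 2 2 N
6 30/41 6/17 -501/697 -264/697 2 1 W
final 3 1 S

n=0: pose=(3,2,E); sL=3/13, sR=15/41; mL=-513/1066, mR=72/533; mL+mR=-9/26 → advance -1; mR−mL=657/1066 → turn +1·90°
n=1: pose=(2,2,N); sL=60/229, sR=20/87; mL=-7190/19923, mR=-640/19923; mL+mR=-90/229 → advance -1; mR−mL=6550/19923 → turn +1·90°
n=2: pose=(2,1,W); sL=30/41, sR=6/17; mL=-501/697, mR=-264/697; mL+mR=-45/41 → advance -1; mR−mL=237/697 → turn +1·90°
n=3: pose=(3,1,S); sL=60/113, sR=60/73; mL=-8970/8249, mR=2400/8249; mL+mR=-90/113 → advance -1; mR−mL=11370/8249 → turn +1·90°
n=4: pose=(3,2,E); sL=3/13, sR=15/41; mL=-513/1066, mR=72/533; mL+mR=-9/26 → advance -1; mR−mL=657/1066 → turn +1·90°
n=5: pose=(2,2,N); sL=60/229, sR=20/87; mL=-7190/19923, mR=-640/19923; mL+mR=-90/229 → advance -1; mR−mL=6550/19923 → turn +1·90°
n=6: pose=(2,1,W); sL=30/41, sR=6/17; mL=-501/697, mR=-264/697; mL+mR=-45/41 → advance -1; mR−mL=237/697 → turn +1·90°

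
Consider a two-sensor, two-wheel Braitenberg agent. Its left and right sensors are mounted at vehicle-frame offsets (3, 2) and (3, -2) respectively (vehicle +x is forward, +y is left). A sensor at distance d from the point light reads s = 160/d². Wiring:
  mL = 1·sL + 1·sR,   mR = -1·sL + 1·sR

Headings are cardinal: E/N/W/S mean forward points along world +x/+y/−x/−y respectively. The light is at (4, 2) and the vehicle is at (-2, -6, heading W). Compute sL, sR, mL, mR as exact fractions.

160/181 160/117 47680/21177 10240/21177

left sensor world pos  = (-5, -8); dL² = 181
right sensor world pos = (-5, -4); dR² = 117
sL = 160/181 = 160/181
sR = 160/117 = 160/117
mL = 1·sL + 1·sR = 47680/21177
mR = -1·sL + 1·sR = 10240/21177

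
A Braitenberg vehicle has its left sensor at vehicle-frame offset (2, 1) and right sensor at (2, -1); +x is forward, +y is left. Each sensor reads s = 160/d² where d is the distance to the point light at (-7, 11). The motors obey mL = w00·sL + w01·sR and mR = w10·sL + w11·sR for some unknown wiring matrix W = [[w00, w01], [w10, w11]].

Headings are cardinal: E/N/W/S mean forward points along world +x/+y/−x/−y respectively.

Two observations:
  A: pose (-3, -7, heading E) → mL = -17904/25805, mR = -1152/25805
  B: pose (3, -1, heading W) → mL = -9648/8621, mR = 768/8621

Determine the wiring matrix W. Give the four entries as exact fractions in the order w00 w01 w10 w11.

-1 -1/2 -1/2 1/2

obs A: pose=(-3,-7,E) → sL=32/65, sR=160/397, mL=-17904/25805, mR=-1152/25805
obs B: pose=(3,-1,W) → sL=160/233, sR=32/37, mL=-9648/8621, mR=768/8621
sensor matrix S = [[32/65, 160/397], [160/233, 32/37]]; det S = 33153024/222464905
solve [mL_A; mL_B] = S·[w00; w01] and [mR_A; mR_B] = S·[w10; w11]:
  w00 = -1, w01 = -1/2, w10 = -1/2, w11 = 1/2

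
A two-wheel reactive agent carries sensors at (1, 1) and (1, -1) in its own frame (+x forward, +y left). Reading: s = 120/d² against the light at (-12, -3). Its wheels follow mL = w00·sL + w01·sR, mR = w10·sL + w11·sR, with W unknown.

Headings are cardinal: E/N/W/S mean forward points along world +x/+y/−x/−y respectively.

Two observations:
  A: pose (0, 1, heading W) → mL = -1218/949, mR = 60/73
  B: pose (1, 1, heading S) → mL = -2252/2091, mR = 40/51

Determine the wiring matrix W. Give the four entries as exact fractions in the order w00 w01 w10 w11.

-1/2 -1 0 1

obs A: pose=(0,1,W) → sL=12/13, sR=60/73, mL=-1218/949, mR=60/73
obs B: pose=(1,1,S) → sL=24/41, sR=40/51, mL=-2252/2091, mR=40/51
sensor matrix S = [[12/13, 60/73], [24/41, 40/51]]; det S = 160640/661453
solve [mL_A; mL_B] = S·[w00; w01] and [mR_A; mR_B] = S·[w10; w11]:
  w00 = -1/2, w01 = -1, w10 = 0, w11 = 1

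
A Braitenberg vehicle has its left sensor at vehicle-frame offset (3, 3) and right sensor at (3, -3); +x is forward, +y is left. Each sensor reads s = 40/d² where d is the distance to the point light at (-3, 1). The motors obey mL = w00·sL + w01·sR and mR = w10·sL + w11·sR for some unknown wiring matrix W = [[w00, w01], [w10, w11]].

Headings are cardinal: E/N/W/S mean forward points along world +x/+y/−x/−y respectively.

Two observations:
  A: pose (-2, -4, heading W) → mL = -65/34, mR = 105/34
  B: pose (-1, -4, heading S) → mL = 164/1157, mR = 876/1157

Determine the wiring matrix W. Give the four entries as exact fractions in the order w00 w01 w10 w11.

1 -1/2 1 1/2

obs A: pose=(-2,-4,W) → sL=10/17, sR=5, mL=-65/34, mR=105/34
obs B: pose=(-1,-4,S) → sL=40/89, sR=8/13, mL=164/1157, mR=876/1157
sensor matrix S = [[10/17, 5], [40/89, 8/13]]; det S = -37080/19669
solve [mL_A; mL_B] = S·[w00; w01] and [mR_A; mR_B] = S·[w10; w11]:
  w00 = 1, w01 = -1/2, w10 = 1, w11 = 1/2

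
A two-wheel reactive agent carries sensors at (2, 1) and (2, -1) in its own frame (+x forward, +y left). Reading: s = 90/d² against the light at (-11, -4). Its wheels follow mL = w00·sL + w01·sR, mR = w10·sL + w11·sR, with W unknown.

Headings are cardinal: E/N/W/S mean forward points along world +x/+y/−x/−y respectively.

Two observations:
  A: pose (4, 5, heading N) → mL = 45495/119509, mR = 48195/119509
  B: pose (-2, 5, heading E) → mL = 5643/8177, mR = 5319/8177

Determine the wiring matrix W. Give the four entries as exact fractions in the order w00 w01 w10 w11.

1/2 1 1 1/2

obs A: pose=(4,5,N) → sL=90/317, sR=90/377, mL=45495/119509, mR=48195/119509
obs B: pose=(-2,5,E) → sL=90/221, sR=18/37, mL=5643/8177, mR=5319/8177
sensor matrix S = [[90/317, 90/377], [90/221, 18/37]]; det S = 39968640/977225093
solve [mL_A; mL_B] = S·[w00; w01] and [mR_A; mR_B] = S·[w10; w11]:
  w00 = 1/2, w01 = 1, w10 = 1, w11 = 1/2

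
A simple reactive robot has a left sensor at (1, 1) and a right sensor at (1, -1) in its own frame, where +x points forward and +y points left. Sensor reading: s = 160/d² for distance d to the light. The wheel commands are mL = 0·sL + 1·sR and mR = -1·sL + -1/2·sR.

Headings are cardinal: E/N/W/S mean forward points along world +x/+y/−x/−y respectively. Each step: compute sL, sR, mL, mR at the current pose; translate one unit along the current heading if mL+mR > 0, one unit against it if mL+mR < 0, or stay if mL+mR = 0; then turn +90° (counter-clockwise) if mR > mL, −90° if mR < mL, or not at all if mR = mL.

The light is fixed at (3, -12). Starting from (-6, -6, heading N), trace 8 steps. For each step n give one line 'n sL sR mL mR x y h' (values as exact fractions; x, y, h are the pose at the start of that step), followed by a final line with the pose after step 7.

n=0: pose=(-6,-6,N); sL=160/149, sR=160/113; mL=160/113, mR=-30000/16837; mL+mR=-6160/16837 → advance -1; mR−mL=-53840/16837 → turn -1·90°
n=1: pose=(-6,-7,E); sL=8/5, sR=2; mL=2, mR=-13/5; mL+mR=-3/5 → advance -1; mR−mL=-23/5 → turn -1·90°
n=2: pose=(-7,-7,S); sL=160/97, sR=160/137; mL=160/137, mR=-29680/13289; mL+mR=-14160/13289 → advance -1; mR−mL=-45200/13289 → turn -1·90°
n=3: pose=(-7,-6,W); sL=80/73, sR=16/17; mL=16/17, mR=-1944/1241; mL+mR=-776/1241 → advance -1; mR−mL=-3112/1241 → turn -1·90°
n=4: pose=(-6,-6,N); sL=160/149, sR=160/113; mL=160/113, mR=-30000/16837; mL+mR=-6160/16837 → advance -1; mR−mL=-53840/16837 → turn -1·90°
n=5: pose=(-6,-7,E); sL=8/5, sR=2; mL=2, mR=-13/5; mL+mR=-3/5 → advance -1; mR−mL=-23/5 → turn -1·90°
n=6: pose=(-7,-7,S); sL=160/97, sR=160/137; mL=160/137, mR=-29680/13289; mL+mR=-14160/13289 → advance -1; mR−mL=-45200/13289 → turn -1·90°
n=7: pose=(-7,-6,W); sL=80/73, sR=16/17; mL=16/17, mR=-1944/1241; mL+mR=-776/1241 → advance -1; mR−mL=-3112/1241 → turn -1·90°

0 160/149 160/113 160/113 -30000/16837 -6 -6 N
1 8/5 2 2 -13/5 -6 -7 E
2 160/97 160/137 160/137 -29680/13289 -7 -7 S
3 80/73 16/17 16/17 -1944/1241 -7 -6 W
4 160/149 160/113 160/113 -30000/16837 -6 -6 N
5 8/5 2 2 -13/5 -6 -7 E
6 160/97 160/137 160/137 -29680/13289 -7 -7 S
7 80/73 16/17 16/17 -1944/1241 -7 -6 W
final -6 -6 N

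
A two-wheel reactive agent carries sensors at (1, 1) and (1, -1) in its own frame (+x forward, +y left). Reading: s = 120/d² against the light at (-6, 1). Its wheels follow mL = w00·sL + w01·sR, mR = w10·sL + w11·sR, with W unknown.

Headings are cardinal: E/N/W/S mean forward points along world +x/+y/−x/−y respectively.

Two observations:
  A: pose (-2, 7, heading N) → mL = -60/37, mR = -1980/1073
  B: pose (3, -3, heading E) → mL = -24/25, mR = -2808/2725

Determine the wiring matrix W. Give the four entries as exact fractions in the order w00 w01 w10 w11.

0 -1 -1/2 -1/2

obs A: pose=(-2,7,N) → sL=60/29, sR=60/37, mL=-60/37, mR=-1980/1073
obs B: pose=(3,-3,E) → sL=120/109, sR=24/25, mL=-24/25, mR=-2808/2725
sensor matrix S = [[60/29, 60/37], [120/109, 24/25]]; det S = 117504/584785
solve [mL_A; mL_B] = S·[w00; w01] and [mR_A; mR_B] = S·[w10; w11]:
  w00 = 0, w01 = -1, w10 = -1/2, w11 = -1/2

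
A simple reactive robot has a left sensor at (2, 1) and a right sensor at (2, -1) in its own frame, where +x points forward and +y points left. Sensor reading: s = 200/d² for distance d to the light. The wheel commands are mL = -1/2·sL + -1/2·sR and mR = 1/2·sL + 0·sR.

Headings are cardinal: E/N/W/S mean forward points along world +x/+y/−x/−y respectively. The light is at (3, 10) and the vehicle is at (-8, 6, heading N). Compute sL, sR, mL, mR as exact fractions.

50/37 25/13 -1575/962 25/37

left sensor world pos  = (-9, 8); dL² = 148
right sensor world pos = (-7, 8); dR² = 104
sL = 200/148 = 50/37
sR = 200/104 = 25/13
mL = -1/2·sL + -1/2·sR = -1575/962
mR = 1/2·sL + 0·sR = 25/37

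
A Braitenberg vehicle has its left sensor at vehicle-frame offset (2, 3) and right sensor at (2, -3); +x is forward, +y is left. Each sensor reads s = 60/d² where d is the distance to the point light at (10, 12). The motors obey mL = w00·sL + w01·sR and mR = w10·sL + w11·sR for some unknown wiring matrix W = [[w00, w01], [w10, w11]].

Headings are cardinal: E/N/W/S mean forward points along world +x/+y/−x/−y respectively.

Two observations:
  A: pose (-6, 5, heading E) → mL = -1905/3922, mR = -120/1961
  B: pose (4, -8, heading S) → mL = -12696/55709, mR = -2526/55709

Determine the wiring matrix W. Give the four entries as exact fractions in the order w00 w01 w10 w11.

obs A: pose=(-6,5,E) → sL=15/53, sR=15/74, mL=-1905/3922, mR=-120/1961
obs B: pose=(4,-8,S) → sL=60/493, sR=12/113, mL=-12696/55709, mR=-2526/55709
sensor matrix S = [[15/53, 15/74], [60/493, 12/113]]; det S = 588330/109245349
solve [mL_A; mL_B] = S·[w00; w01] and [mR_A; mR_B] = S·[w10; w11]:
  w00 = -1, w01 = -1, w10 = 1/2, w11 = -1

-1 -1 1/2 -1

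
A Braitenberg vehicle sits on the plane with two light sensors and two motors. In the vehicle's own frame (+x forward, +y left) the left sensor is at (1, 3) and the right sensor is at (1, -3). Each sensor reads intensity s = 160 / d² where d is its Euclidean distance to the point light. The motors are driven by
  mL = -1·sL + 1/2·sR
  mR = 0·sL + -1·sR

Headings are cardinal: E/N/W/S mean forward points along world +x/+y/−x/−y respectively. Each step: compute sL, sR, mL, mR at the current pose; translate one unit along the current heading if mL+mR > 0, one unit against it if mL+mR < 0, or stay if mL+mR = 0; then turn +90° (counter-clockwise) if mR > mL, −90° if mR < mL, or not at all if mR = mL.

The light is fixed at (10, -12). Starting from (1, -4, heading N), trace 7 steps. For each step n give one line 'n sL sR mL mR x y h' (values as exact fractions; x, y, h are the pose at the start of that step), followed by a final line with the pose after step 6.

0 32/45 160/117 -16/585 -160/117 1 -4 N
1 40/41 2 1/41 -2 1 -5 E
2 32/17 32/41 -1040/697 -32/41 0 -5 S
3 80/101 80/53 -200/5353 -80/53 0 -4 E
4 160/113 32/49 -6032/5537 -32/49 -1 -4 S
5 40/61 20/17 -70/1037 -20/17 -1 -3 E
6 32/29 160/289 -6928/8381 -160/289 -2 -3 S
final -2 -2 E

n=0: pose=(1,-4,N); sL=32/45, sR=160/117; mL=-16/585, mR=-160/117; mL+mR=-272/195 → advance -1; mR−mL=-784/585 → turn -1·90°
n=1: pose=(1,-5,E); sL=40/41, sR=2; mL=1/41, mR=-2; mL+mR=-81/41 → advance -1; mR−mL=-83/41 → turn -1·90°
n=2: pose=(0,-5,S); sL=32/17, sR=32/41; mL=-1040/697, mR=-32/41; mL+mR=-1584/697 → advance -1; mR−mL=496/697 → turn +1·90°
n=3: pose=(0,-4,E); sL=80/101, sR=80/53; mL=-200/5353, mR=-80/53; mL+mR=-8280/5353 → advance -1; mR−mL=-7880/5353 → turn -1·90°
n=4: pose=(-1,-4,S); sL=160/113, sR=32/49; mL=-6032/5537, mR=-32/49; mL+mR=-9648/5537 → advance -1; mR−mL=2416/5537 → turn +1·90°
n=5: pose=(-1,-3,E); sL=40/61, sR=20/17; mL=-70/1037, mR=-20/17; mL+mR=-1290/1037 → advance -1; mR−mL=-1150/1037 → turn -1·90°
n=6: pose=(-2,-3,S); sL=32/29, sR=160/289; mL=-6928/8381, mR=-160/289; mL+mR=-11568/8381 → advance -1; mR−mL=2288/8381 → turn +1·90°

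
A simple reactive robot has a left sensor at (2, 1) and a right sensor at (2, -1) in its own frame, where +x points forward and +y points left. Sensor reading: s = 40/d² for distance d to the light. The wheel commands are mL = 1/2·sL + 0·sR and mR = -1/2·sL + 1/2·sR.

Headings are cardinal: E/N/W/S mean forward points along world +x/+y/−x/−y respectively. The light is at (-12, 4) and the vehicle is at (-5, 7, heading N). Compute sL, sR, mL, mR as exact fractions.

40/61 40/89 20/61 -560/5429

left sensor world pos  = (-6, 9); dL² = 61
right sensor world pos = (-4, 9); dR² = 89
sL = 40/61 = 40/61
sR = 40/89 = 40/89
mL = 1/2·sL + 0·sR = 20/61
mR = -1/2·sL + 1/2·sR = -560/5429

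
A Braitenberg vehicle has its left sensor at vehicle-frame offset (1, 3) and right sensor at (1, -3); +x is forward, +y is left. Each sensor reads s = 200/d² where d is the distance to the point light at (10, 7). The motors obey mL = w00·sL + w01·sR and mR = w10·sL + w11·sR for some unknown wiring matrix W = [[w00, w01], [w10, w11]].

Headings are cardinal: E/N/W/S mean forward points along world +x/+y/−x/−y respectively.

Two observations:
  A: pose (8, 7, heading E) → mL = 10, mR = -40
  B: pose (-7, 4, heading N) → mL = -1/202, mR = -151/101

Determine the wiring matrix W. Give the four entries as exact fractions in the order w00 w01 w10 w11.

1 -1/2 -1 -1

obs A: pose=(8,7,E) → sL=20, sR=20, mL=10, mR=-40
obs B: pose=(-7,4,N) → sL=50/101, sR=1, mL=-1/202, mR=-151/101
sensor matrix S = [[20, 20], [50/101, 1]]; det S = 1020/101
solve [mL_A; mL_B] = S·[w00; w01] and [mR_A; mR_B] = S·[w10; w11]:
  w00 = 1, w01 = -1/2, w10 = -1, w11 = -1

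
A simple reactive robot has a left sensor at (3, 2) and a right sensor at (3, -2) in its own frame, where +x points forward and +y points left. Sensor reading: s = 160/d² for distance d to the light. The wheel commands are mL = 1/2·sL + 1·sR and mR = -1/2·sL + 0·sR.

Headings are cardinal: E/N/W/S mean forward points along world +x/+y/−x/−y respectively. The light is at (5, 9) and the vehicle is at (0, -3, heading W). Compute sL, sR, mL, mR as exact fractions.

8/13 40/41 684/533 -4/13

left sensor world pos  = (-3, -5); dL² = 260
right sensor world pos = (-3, -1); dR² = 164
sL = 160/260 = 8/13
sR = 160/164 = 40/41
mL = 1/2·sL + 1·sR = 684/533
mR = -1/2·sL + 0·sR = -4/13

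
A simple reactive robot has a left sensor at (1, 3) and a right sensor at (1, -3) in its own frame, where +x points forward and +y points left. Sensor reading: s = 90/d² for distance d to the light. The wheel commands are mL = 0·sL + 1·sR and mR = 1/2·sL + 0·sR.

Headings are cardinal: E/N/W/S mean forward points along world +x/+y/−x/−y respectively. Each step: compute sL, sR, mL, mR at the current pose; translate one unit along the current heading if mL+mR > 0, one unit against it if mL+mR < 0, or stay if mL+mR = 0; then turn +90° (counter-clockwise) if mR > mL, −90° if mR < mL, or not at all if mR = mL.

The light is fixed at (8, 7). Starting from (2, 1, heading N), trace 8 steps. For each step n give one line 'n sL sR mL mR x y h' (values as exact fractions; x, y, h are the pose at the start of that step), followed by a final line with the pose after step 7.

0 45/53 45/17 45/17 45/106 2 1 N
1 90/29 90/89 90/89 45/29 2 2 E
2 9/8 9/2 9/2 9/16 3 2 N
3 90/17 18/13 18/13 45/17 3 3 E
4 45/29 9 9 45/58 4 3 N
5 10 2 2 5 4 4 E
6 9/4 45/2 45/2 9/8 5 4 N
7 18 90/29 90/29 9 5 5 E
final 6 5 N

n=0: pose=(2,1,N); sL=45/53, sR=45/17; mL=45/17, mR=45/106; mL+mR=5535/1802 → advance +1; mR−mL=-4005/1802 → turn -1·90°
n=1: pose=(2,2,E); sL=90/29, sR=90/89; mL=90/89, mR=45/29; mL+mR=6615/2581 → advance +1; mR−mL=1395/2581 → turn +1·90°
n=2: pose=(3,2,N); sL=9/8, sR=9/2; mL=9/2, mR=9/16; mL+mR=81/16 → advance +1; mR−mL=-63/16 → turn -1·90°
n=3: pose=(3,3,E); sL=90/17, sR=18/13; mL=18/13, mR=45/17; mL+mR=891/221 → advance +1; mR−mL=279/221 → turn +1·90°
n=4: pose=(4,3,N); sL=45/29, sR=9; mL=9, mR=45/58; mL+mR=567/58 → advance +1; mR−mL=-477/58 → turn -1·90°
n=5: pose=(4,4,E); sL=10, sR=2; mL=2, mR=5; mL+mR=7 → advance +1; mR−mL=3 → turn +1·90°
n=6: pose=(5,4,N); sL=9/4, sR=45/2; mL=45/2, mR=9/8; mL+mR=189/8 → advance +1; mR−mL=-171/8 → turn -1·90°
n=7: pose=(5,5,E); sL=18, sR=90/29; mL=90/29, mR=9; mL+mR=351/29 → advance +1; mR−mL=171/29 → turn +1·90°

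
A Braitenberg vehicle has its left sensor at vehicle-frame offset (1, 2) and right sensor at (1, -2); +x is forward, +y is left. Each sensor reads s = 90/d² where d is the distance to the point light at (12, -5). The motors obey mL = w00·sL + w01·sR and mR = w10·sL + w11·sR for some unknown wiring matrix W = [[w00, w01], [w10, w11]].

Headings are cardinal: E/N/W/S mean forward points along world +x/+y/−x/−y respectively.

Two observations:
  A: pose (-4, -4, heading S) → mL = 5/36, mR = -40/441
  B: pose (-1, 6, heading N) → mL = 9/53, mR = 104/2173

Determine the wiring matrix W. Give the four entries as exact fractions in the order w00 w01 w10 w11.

0 1/2 -1/2 1/2

obs A: pose=(-4,-4,S) → sL=45/98, sR=5/18, mL=5/36, mR=-40/441
obs B: pose=(-1,6,N) → sL=10/41, sR=18/53, mL=9/53, mR=104/2173
sensor matrix S = [[45/98, 5/18], [10/41, 18/53]]; det S = 84520/958293
solve [mL_A; mL_B] = S·[w00; w01] and [mR_A; mR_B] = S·[w10; w11]:
  w00 = 0, w01 = 1/2, w10 = -1/2, w11 = 1/2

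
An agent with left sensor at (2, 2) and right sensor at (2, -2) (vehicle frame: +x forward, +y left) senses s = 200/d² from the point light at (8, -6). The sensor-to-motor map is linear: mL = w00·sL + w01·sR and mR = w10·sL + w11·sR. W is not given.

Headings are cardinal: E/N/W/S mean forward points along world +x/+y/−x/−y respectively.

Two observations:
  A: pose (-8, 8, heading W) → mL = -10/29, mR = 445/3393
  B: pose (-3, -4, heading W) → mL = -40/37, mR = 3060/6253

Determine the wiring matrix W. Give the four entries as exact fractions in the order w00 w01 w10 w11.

0 -1 -1/2 1

obs A: pose=(-8,8,W) → sL=50/117, sR=10/29, mL=-10/29, mR=445/3393
obs B: pose=(-3,-4,W) → sL=200/169, sR=40/37, mL=-40/37, mR=3060/6253
sensor matrix S = [[50/117, 10/29], [200/169, 40/37]]; det S = 88000/1632033
solve [mL_A; mL_B] = S·[w00; w01] and [mR_A; mR_B] = S·[w10; w11]:
  w00 = 0, w01 = -1, w10 = -1/2, w11 = 1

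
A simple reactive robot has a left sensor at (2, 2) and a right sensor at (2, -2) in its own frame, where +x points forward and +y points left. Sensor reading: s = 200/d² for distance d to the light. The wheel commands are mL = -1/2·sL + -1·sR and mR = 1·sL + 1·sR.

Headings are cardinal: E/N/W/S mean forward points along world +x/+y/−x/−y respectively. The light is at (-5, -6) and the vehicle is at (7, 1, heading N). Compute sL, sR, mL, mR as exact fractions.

200/181 200/277 -63900/50137 91600/50137

left sensor world pos  = (5, 3); dL² = 181
right sensor world pos = (9, 3); dR² = 277
sL = 200/181 = 200/181
sR = 200/277 = 200/277
mL = -1/2·sL + -1·sR = -63900/50137
mR = 1·sL + 1·sR = 91600/50137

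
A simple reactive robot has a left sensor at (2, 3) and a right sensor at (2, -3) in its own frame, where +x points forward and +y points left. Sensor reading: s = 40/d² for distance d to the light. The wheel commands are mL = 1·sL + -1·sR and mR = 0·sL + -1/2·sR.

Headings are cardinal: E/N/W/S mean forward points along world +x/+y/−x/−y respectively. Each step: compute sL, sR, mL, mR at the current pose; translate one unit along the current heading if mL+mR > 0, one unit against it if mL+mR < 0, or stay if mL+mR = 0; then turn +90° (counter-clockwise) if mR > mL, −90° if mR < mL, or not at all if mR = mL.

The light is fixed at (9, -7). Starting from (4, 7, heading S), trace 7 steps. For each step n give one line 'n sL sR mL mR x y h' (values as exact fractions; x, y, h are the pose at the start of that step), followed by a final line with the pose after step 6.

0 10/37 5/26 75/962 -5/52 4 7 S
1 40/193 40/373 7200/71989 -20/373 4 8 W
2 4/37 20/149 -144/5513 -10/149 3 8 N
3 8/61 40/137 -1344/8357 -20/137 3 7 E
4 10/89 5/34 -105/3026 -5/68 2 7 N
5 40/281 8/25 -1248/7025 -4/25 2 6 E
6 20/173 4/25 -192/4325 -2/25 1 6 N
final 1 5 E

n=0: pose=(4,7,S); sL=10/37, sR=5/26; mL=75/962, mR=-5/52; mL+mR=-35/1924 → advance -1; mR−mL=-335/1924 → turn -1·90°
n=1: pose=(4,8,W); sL=40/193, sR=40/373; mL=7200/71989, mR=-20/373; mL+mR=3340/71989 → advance +1; mR−mL=-11060/71989 → turn -1·90°
n=2: pose=(3,8,N); sL=4/37, sR=20/149; mL=-144/5513, mR=-10/149; mL+mR=-514/5513 → advance -1; mR−mL=-226/5513 → turn -1·90°
n=3: pose=(3,7,E); sL=8/61, sR=40/137; mL=-1344/8357, mR=-20/137; mL+mR=-2564/8357 → advance -1; mR−mL=124/8357 → turn +1·90°
n=4: pose=(2,7,N); sL=10/89, sR=5/34; mL=-105/3026, mR=-5/68; mL+mR=-655/6052 → advance -1; mR−mL=-235/6052 → turn -1·90°
n=5: pose=(2,6,E); sL=40/281, sR=8/25; mL=-1248/7025, mR=-4/25; mL+mR=-2372/7025 → advance -1; mR−mL=124/7025 → turn +1·90°
n=6: pose=(1,6,N); sL=20/173, sR=4/25; mL=-192/4325, mR=-2/25; mL+mR=-538/4325 → advance -1; mR−mL=-154/4325 → turn -1·90°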